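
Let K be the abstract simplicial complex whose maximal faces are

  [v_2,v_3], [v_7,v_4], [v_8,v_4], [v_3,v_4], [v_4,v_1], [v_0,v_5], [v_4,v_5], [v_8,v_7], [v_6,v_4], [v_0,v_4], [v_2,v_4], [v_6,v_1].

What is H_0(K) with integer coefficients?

Order the vertices as v_0 < v_1 < v_2 < v_3 < v_4 < v_5 < v_6 < v_7 < v_8. Listing each simplex with vertices in this order, K has dimension 1 with simplices:

  0-simplices (9): [v_0], [v_1], [v_2], [v_3], [v_4], [v_5], [v_6], [v_7], [v_8]
  1-simplices (12): [v_0,v_4], [v_0,v_5], [v_1,v_4], [v_1,v_6], [v_2,v_3], [v_2,v_4], [v_3,v_4], [v_4,v_5], [v_4,v_6], [v_4,v_7], [v_4,v_8], [v_7,v_8]

giving chain groups C_0 ≅ Z^9, C_1 ≅ Z^12.

Boundary ∂_1: C_1 → C_0 maps an edge to its endpoints' difference, ∂[p,q] = q − p. For instance
  ∂[v_1,v_6] = [v_6] − [v_1].
The resulting 9×12 matrix has rank 8, and its Smith normal form has invariant factors (1,1,1,1,1,1,1,1).

Now H_k = ker ∂_k / im ∂_{k+1}, so:

  H_0: rank C_0 − rank ∂_1 = 9 − 8 = 1, and the invariant factors of ∂_1 are all 1, so H_0 = Z.

(K is a triangulation of a wedge of 4 circles.)

H_0 ≅ Z.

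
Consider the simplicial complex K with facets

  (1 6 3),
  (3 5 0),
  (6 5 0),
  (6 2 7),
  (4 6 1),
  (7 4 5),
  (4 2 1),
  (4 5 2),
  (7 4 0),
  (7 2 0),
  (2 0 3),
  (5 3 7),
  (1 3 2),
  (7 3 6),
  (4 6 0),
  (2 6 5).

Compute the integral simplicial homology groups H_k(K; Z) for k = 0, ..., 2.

H_0 ≅ Z,  H_1 ≅ Z^2,  H_2 ≅ Z.

K has 8 vertices, 24 edges, 16 triangles.
rank ∂_0 = 0, rank ∂_1 = 7 ⇒ b_0 = 8 − 0 − 7 = 1; all invariant factors of ∂_1 are 1 so no torsion. So H_0 = Z.
rank ∂_1 = 7, rank ∂_2 = 15 ⇒ b_1 = 24 − 7 − 15 = 2; all invariant factors of ∂_2 are 1 so no torsion. So H_1 = Z^2.
rank ∂_2 = 15, rank ∂_3 = 0 ⇒ b_2 = 16 − 15 − 0 = 1. So H_2 = Z.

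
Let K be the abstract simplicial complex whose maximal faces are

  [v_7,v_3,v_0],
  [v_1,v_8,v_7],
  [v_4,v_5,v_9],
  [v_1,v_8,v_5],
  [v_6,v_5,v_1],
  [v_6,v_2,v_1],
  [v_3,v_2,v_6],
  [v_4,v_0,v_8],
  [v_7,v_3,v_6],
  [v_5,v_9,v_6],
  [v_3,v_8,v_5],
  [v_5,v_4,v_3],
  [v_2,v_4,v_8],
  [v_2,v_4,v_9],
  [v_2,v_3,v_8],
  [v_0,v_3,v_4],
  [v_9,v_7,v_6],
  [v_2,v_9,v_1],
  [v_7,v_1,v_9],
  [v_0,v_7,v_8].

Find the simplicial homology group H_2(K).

H_2 ≅ 0.

Fix the vertex order v_0 < v_1 < v_2 < v_3 < v_4 < v_5 < v_6 < v_7 < v_8 < v_9 and write every simplex with vertices in increasing order. Then dim K = 2 and the simplices of K are:

  0-simplices (10): [v_0], [v_1], [v_2], [v_3], [v_4], [v_5], [v_6], [v_7], [v_8], [v_9]
  1-simplices (30): (30 of them)
  2-simplices (20): (20 of them)

Hence C_0 ≅ Z^10, C_1 ≅ Z^30, C_2 ≅ Z^20.

Boundary ∂_1: C_1 → C_0 sends each edge [p,q] (with p < q) to q − p. For instance
  ∂[v_4,v_8] = [v_8] − [v_4].
The resulting 10×30 matrix has rank 9, and its Smith normal form has invariant factors (1,1,1,1,1,1,1,1,1).

∂_2: C_2 → C_1 acts by ∂[p,q,r] = [q,r] − [p,r] + [p,q]. For instance
  ∂[v_0,v_4,v_8] = [v_4,v_8] − [v_0,v_8] + [v_0,v_4],
  ∂[v_6,v_7,v_9] = [v_7,v_9] − [v_6,v_9] + [v_6,v_7].
This gives a 30×20 integer matrix of rank 20; reducing to Smith normal form yields diagonal entries (1,1,1,1,1,1,1,1,1,1,1,1,1,1,1,1,1,1,1,2).

Computing H_k = (kernel of ∂_k) / (image of ∂_{k+1}):

  H_2: rank ker ∂_2 − rank ∂_3 = (20 − 20) − 0 = 0, and there is no ∂_3, so H_2 ≅ 0.

(K is a triangulation of the Klein bottle.)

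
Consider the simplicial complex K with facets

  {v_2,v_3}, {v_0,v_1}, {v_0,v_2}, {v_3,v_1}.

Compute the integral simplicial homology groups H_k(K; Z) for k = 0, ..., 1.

Order the vertices as v_0 < v_1 < v_2 < v_3. Listing each simplex with vertices in this order, K has dimension 1 with simplices:

  0-simplices (4): [v_0], [v_1], [v_2], [v_3]
  1-simplices (4): [v_0,v_1], [v_0,v_2], [v_1,v_3], [v_2,v_3]

giving chain groups C_0 ≅ Z^4, C_1 ≅ Z^4.

The boundary map ∂_1: C_1 → C_0 is given by ∂[p,q] = [q] − [p]. For instance
  ∂[v_2,v_3] = [v_3] − [v_2].
As a 4×4 matrix over Z this has rank 3, with invariant factors (1,1,1).

Computing H_k = (kernel of ∂_k) / (image of ∂_{k+1}):

  H_0: rank C_0 − rank ∂_1 = 4 − 3 = 1, and the invariant factors of ∂_1 are all 1, so H_0 = Z.
  H_1: rank ker ∂_1 − rank ∂_2 = (4 − 3) − 0 = 1, and there is no ∂_2, so H_1 = Z.

As a check, the Euler characteristic is 4 − 4 = 0, which agrees with 1 − 1 = 0.
(K is a triangulation of the circle S^1.)

H_0 ≅ Z,  H_1 ≅ Z.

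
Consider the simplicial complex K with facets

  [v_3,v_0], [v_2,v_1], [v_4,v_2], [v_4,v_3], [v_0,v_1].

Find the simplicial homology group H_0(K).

H_0 ≅ Z.

We work with the vertex ordering v_0 < v_1 < v_2 < v_3 < v_4. The simplices of K, each written with vertices in increasing order, are:

  0-simplices (5): [v_0], [v_1], [v_2], [v_3], [v_4]
  1-simplices (5): [v_0,v_1], [v_0,v_3], [v_1,v_2], [v_2,v_4], [v_3,v_4]

so the chain groups are C_0 ≅ Z^5, C_1 ≅ Z^5.

The boundary map ∂_1: C_1 → C_0 sends each edge [p,q] (with p < q) to q − p. For instance
  ∂[v_0,v_3] = [v_3] − [v_0].
The 5×5 boundary matrix has rank 4 and Smith normal form diag(1,1,1,1).

From H_k ≅ ker(∂_k) / im(∂_{k+1}) we obtain:

  H_0: rank C_0 − rank ∂_1 = 5 − 4 = 1, and the invariant factors of ∂_1 are all 1, so H_0 ≅ Z.

(K is a triangulation of the circle S^1.)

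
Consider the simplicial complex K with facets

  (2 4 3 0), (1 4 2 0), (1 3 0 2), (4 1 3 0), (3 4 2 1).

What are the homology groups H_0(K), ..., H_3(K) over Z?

H_0 ≅ Z,  H_1 = 0,  H_2 = 0,  H_3 ≅ Z.

Fix the vertex order 0 < 1 < 2 < 3 < 4 and write every simplex with vertices in increasing order. Then dim K = 3 and the simplices of K are:

  0-simplices (5): [0], [1], [2], [3], [4]
  1-simplices (10): [0,1], [0,2], [0,3], [0,4], [1,2], [1,3], [1,4], [2,3], [2,4], [3,4]
  2-simplices (10): [0,1,2], [0,1,3], [0,1,4], [0,2,3], [0,2,4], [0,3,4], [1,2,3], [1,2,4], [1,3,4], [2,3,4]
  3-simplices (5): [0,1,2,3], [0,1,2,4], [0,1,3,4], [0,2,3,4], [1,2,3,4]

so the chain groups are C_0 ≅ Z^5, C_1 ≅ Z^10, C_2 ≅ Z^10, C_3 ≅ Z^5.

The boundary map ∂_1: C_1 → C_0 sends each edge [p,q] (with p < q) to q − p.
The resulting 5×10 matrix has rank 4, and its Smith normal form has invariant factors (1,1,1,1).

The boundary map ∂_2: C_2 → C_1 maps a triangle to the signed sum of its edges. For instance
  ∂[0,1,4] = [1,4] − [0,4] + [0,1],
  ∂[1,2,4] = [2,4] − [1,4] + [1,2].
As a 10×10 matrix over Z this has rank 6, with invariant factors (1,1,1,1,1,1).

∂_3: C_3 → C_2 sends each 3-simplex σ to the alternating sum Σ_i (−1)^i (σ with its i-th vertex removed). For instance
  ∂[0,1,3,4] = [1,3,4] − [0,3,4] + [0,1,4] − [0,1,3],
  ∂[0,2,3,4] = [2,3,4] − [0,3,4] + [0,2,4] − [0,2,3].
This gives a 10×5 integer matrix of rank 4; reducing to Smith normal form yields diagonal entries (1,1,1,1).

From H_k ≅ ker(∂_k) / im(∂_{k+1}) we obtain:

  H_0: rank C_0 − rank ∂_1 = 5 − 4 = 1, and the invariant factors of ∂_1 are all 1, so H_0 ≅ Z.
  H_1: rank ker ∂_1 − rank ∂_2 = (10 − 4) − 6 = 0, and the invariant factors of ∂_2 are all 1, so H_1 ≅ 0.
  H_2: rank ker ∂_2 − rank ∂_3 = (10 − 6) − 4 = 0, and the invariant factors of ∂_3 are all 1, so H_2 ≅ 0.
  H_3: rank ker ∂_3 − rank ∂_4 = (5 − 4) − 0 = 1, and there is no ∂_4, so H_3 ≅ Z.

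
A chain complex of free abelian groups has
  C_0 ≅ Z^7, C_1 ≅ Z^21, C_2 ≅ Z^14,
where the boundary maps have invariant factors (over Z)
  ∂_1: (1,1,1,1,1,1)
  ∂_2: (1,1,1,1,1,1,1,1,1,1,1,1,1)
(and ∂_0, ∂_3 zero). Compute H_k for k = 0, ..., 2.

H_0 = Z,  H_1 = Z^2,  H_2 = Z.

H_0: b_0 = 7 − 0 − 6 = 1; torsion from ∂_1 factors > 1: none. So H_0 = Z.
H_1: b_1 = 21 − 6 − 13 = 2; torsion from ∂_2 factors > 1: none. So H_1 = Z^2.
H_2: b_2 = 14 − 13 − 0 = 1; torsion from ∂_3 factors > 1: none. So H_2 = Z.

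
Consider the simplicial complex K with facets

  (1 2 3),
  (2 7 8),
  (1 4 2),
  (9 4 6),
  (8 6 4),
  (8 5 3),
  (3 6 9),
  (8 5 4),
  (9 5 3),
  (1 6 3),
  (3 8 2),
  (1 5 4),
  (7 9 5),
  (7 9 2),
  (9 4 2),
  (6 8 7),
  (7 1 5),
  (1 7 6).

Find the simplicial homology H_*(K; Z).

Fix the vertex order 1 < 2 < 3 < 4 < 5 < 6 < 7 < 8 < 9 and write every simplex with vertices in increasing order. Then dim K = 2 and the simplices of K are:

  0-simplices (9): [1], [2], [3], [4], [5], [6], [7], [8], [9]
  1-simplices (27): (27 of them)
  2-simplices (18): [1,2,3], [1,2,4], [1,3,6], [1,4,5], [1,5,7], [1,6,7], [2,3,8], [2,4,9], [2,7,8], [2,7,9], [3,5,8], [3,5,9], [3,6,9], [4,5,8], [4,6,8], [4,6,9], [5,7,9], [6,7,8]

giving chain groups C_0 ≅ Z^9, C_1 ≅ Z^27, C_2 ≅ Z^18.

The boundary map ∂_1: C_1 → C_0 maps an edge to its endpoints' difference, ∂[p,q] = q − p.
The resulting 9×27 matrix has rank 8, and its Smith normal form has invariant factors (1,1,1,1,1,1,1,1).

The boundary map ∂_2: C_2 → C_1 maps a triangle to the signed sum of its edges. For instance
  ∂[3,5,8] = [5,8] − [3,8] + [3,5],
  ∂[3,5,9] = [5,9] − [3,9] + [3,5].
The 27×18 boundary matrix has rank 17 and Smith normal form diag(1,1,1,1,1,1,1,1,1,1,1,1,1,1,1,1,1).

From H_k ≅ ker(∂_k) / im(∂_{k+1}) we obtain:

  H_0: rank C_0 − rank ∂_1 = 9 − 8 = 1, and the invariant factors of ∂_1 are all 1, so H_0 = Z.
  H_1: rank ker ∂_1 − rank ∂_2 = (27 − 8) − 17 = 2, and the invariant factors of ∂_2 are all 1, so H_1 = Z^2.
  H_2: rank ker ∂_2 − rank ∂_3 = (18 − 17) − 0 = 1, and there is no ∂_3, so H_2 = Z.

As a check, the Euler characteristic is 9 − 27 + 18 = 0, which agrees with 1 − 2 + 1 = 0.

H_0 = Z,  H_1 = Z^2,  H_2 = Z.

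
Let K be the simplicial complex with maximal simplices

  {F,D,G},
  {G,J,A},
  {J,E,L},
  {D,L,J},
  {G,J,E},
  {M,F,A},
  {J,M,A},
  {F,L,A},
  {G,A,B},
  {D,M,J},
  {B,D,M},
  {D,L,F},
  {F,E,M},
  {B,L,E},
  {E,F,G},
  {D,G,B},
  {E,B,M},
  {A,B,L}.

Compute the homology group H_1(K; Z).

Order the vertices as A < B < D < E < F < G < J < L < M. Listing each simplex with vertices in this order, K has dimension 2 with simplices:

  0-simplices (9): A, B, D, E, F, G, J, L, M
  1-simplices (27): AB, AF, AG, AJ, AL, AM, BD, BE, BG, BL, BM, DF, DG, DJ, DL, DM, EF, EG, EJ, EL, EM, FG, FL, FM, GJ, JL, JM
  2-simplices (18): ABG, ABL, AFL, AFM, AGJ, AJM, BDG, BDM, BEL, BEM, DFG, DFL, DJL, DJM, EFG, EFM, EGJ, EJL

giving chain groups C_0 ≅ Z^9, C_1 ≅ Z^27, C_2 ≅ Z^18.

The boundary map ∂_1: C_1 → C_0 sends each edge [p,q] (with p < q) to q − p.
As a 9×27 matrix over Z this has rank 8, with invariant factors (1,1,1,1,1,1,1,1).

The boundary map ∂_2: C_2 → C_1 maps a triangle to the signed sum of its edges. For instance
  ∂DJL = JL − DL + DJ,
  ∂EGJ = GJ − EJ + EG.
The 27×18 boundary matrix has rank 17 and Smith normal form diag(1,1,1,1,1,1,1,1,1,1,1,1,1,1,1,1,1).

Reading off H_k = ker ∂_k / im ∂_{k+1}:

  H_1: rank ker ∂_1 − rank ∂_2 = (27 − 8) − 17 = 2, and the invariant factors of ∂_2 are all 1, so H_1 ≅ Z^2.

H_1 ≅ Z^2.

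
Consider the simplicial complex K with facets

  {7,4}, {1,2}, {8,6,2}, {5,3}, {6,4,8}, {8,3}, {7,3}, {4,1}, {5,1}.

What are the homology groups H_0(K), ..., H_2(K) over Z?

H_0 = Z,  H_1 = Z^3,  H_2 = 0.

We work with the vertex ordering 1 < 2 < 3 < 4 < 5 < 6 < 7 < 8. The simplices of K, each written with vertices in increasing order, are:

  0-simplices (8): [1], [2], [3], [4], [5], [6], [7], [8]
  1-simplices (12): [1,2], [1,4], [1,5], [2,6], [2,8], [3,5], [3,7], [3,8], [4,6], [4,7], [4,8], [6,8]
  2-simplices (2): [2,6,8], [4,6,8]

giving chain groups C_0 ≅ Z^8, C_1 ≅ Z^12, C_2 ≅ Z^2.

∂_1: C_1 → C_0 is given by ∂[p,q] = [q] − [p]. For instance
  ∂[2,6] = [6] − [2].
The 8×12 boundary matrix has rank 7 and Smith normal form diag(1,1,1,1,1,1,1).

The boundary map ∂_2: C_2 → C_1 maps a triangle to the signed sum of its edges. For instance
  ∂[4,6,8] = [6,8] − [4,8] + [4,6],
  ∂[2,6,8] = [6,8] − [2,8] + [2,6].
The 12×2 boundary matrix has rank 2 and Smith normal form diag(1,1).

Computing H_k = (kernel of ∂_k) / (image of ∂_{k+1}):

  H_0: rank C_0 − rank ∂_1 = 8 − 7 = 1, and the invariant factors of ∂_1 are all 1, so H_0 = Z.
  H_1: rank ker ∂_1 − rank ∂_2 = (12 − 7) − 2 = 3, and the invariant factors of ∂_2 are all 1, so H_1 = Z^3.
  H_2: rank ker ∂_2 − rank ∂_3 = (2 − 2) − 0 = 0, and there is no ∂_3, so H_2 = 0.

As a check, the Euler characteristic is 8 − 12 + 2 = -2, which agrees with 1 − 3 + 0 = -2.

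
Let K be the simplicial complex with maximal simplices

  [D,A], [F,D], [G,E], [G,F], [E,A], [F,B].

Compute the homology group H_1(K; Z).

Take the total order A < B < D < E < F < G on the vertex set. Then K (dimension 1) consists of the simplices:

  0-simplices (6): A, B, D, E, F, G
  1-simplices (6): AD, AE, BF, DF, EG, FG

giving chain groups C_0 ≅ Z^6, C_1 ≅ Z^6.

The boundary map ∂_1: C_1 → C_0 maps an edge to its endpoints' difference, ∂[p,q] = q − p. For instance
  ∂AD = D − A.
As a 6×6 matrix over Z this has rank 5, with invariant factors (1,1,1,1,1).

Reading off H_k = ker ∂_k / im ∂_{k+1}:

  H_1: rank ker ∂_1 − rank ∂_2 = (6 − 5) − 0 = 1, and there is no ∂_2, so H_1 = Z.

H_1 = Z.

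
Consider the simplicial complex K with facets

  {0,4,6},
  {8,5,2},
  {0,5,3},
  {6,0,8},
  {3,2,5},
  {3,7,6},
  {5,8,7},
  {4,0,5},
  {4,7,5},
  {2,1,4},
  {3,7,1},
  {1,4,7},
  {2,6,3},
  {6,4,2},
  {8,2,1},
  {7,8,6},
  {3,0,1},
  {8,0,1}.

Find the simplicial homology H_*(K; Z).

We work with the vertex ordering 0 < 1 < 2 < 3 < 4 < 5 < 6 < 7 < 8. The simplices of K, each written with vertices in increasing order, are:

  0-simplices (9): [0], [1], [2], [3], [4], [5], [6], [7], [8]
  1-simplices (27): (27 of them)
  2-simplices (18): [0,1,3], [0,1,8], [0,3,5], [0,4,5], [0,4,6], [0,6,8], [1,2,4], [1,2,8], [1,3,7], [1,4,7], [2,3,5], [2,3,6], [2,4,6], [2,5,8], [3,6,7], [4,5,7], [5,7,8], [6,7,8]

so the chain groups are C_0 ≅ Z^9, C_1 ≅ Z^27, C_2 ≅ Z^18.

Boundary ∂_1: C_1 → C_0 sends each edge [p,q] (with p < q) to q − p. For instance
  ∂[2,6] = [6] − [2].
As a 9×27 matrix over Z this has rank 8, with invariant factors (1,1,1,1,1,1,1,1).

The boundary map ∂_2: C_2 → C_1 acts by ∂[p,q,r] = [q,r] − [p,r] + [p,q]. For instance
  ∂[1,4,7] = [4,7] − [1,7] + [1,4],
  ∂[2,3,6] = [3,6] − [2,6] + [2,3].
The resulting 27×18 matrix has rank 17, and its Smith normal form has invariant factors (1,1,1,1,1,1,1,1,1,1,1,1,1,1,1,1,1).

From H_k ≅ ker(∂_k) / im(∂_{k+1}) we obtain:

  H_0: rank C_0 − rank ∂_1 = 9 − 8 = 1, and the invariant factors of ∂_1 are all 1, so H_0 = Z.
  H_1: rank ker ∂_1 − rank ∂_2 = (27 − 8) − 17 = 2, and the invariant factors of ∂_2 are all 1, so H_1 = Z^2.
  H_2: rank ker ∂_2 − rank ∂_3 = (18 − 17) − 0 = 1, and there is no ∂_3, so H_2 = Z.

H_0 = Z,  H_1 = Z^2,  H_2 = Z.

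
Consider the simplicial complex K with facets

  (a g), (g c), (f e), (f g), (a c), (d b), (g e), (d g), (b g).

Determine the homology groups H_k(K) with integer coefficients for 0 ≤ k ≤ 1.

Fix the vertex order a < b < c < d < e < f < g and write every simplex with vertices in increasing order. Then dim K = 1 and the simplices of K are:

  0-simplices (7): a, b, c, d, e, f, g
  1-simplices (9): ac, ag, bd, bg, cg, dg, ef, eg, fg

giving chain groups C_0 ≅ Z^7, C_1 ≅ Z^9.

Boundary ∂_1: C_1 → C_0 is given by ∂[p,q] = [q] − [p].
The resulting 7×9 matrix has rank 6, and its Smith normal form has invariant factors (1,1,1,1,1,1).

Reading off H_k = ker ∂_k / im ∂_{k+1}:

  H_0: rank C_0 − rank ∂_1 = 7 − 6 = 1, and the invariant factors of ∂_1 are all 1, so H_0 ≅ Z.
  H_1: rank ker ∂_1 − rank ∂_2 = (9 − 6) − 0 = 3, and there is no ∂_2, so H_1 ≅ Z^3.

H_0 = Z,  H_1 = Z^3.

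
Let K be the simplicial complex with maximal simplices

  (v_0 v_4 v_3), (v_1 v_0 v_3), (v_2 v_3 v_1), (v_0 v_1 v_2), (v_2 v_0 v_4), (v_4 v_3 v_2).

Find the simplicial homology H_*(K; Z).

H_0 ≅ Z,  H_1 = 0,  H_2 ≅ Z.

Order the vertices as v_0 < v_1 < v_2 < v_3 < v_4. Listing each simplex with vertices in this order, K has dimension 2 with simplices:

  0-simplices (5): [v_0], [v_1], [v_2], [v_3], [v_4]
  1-simplices (9): [v_0,v_1], [v_0,v_2], [v_0,v_3], [v_0,v_4], [v_1,v_2], [v_1,v_3], [v_2,v_3], [v_2,v_4], [v_3,v_4]
  2-simplices (6): [v_0,v_1,v_2], [v_0,v_1,v_3], [v_0,v_2,v_4], [v_0,v_3,v_4], [v_1,v_2,v_3], [v_2,v_3,v_4]

Hence C_0 ≅ Z^5, C_1 ≅ Z^9, C_2 ≅ Z^6.

∂_1: C_1 → C_0 maps an edge to its endpoints' difference, ∂[p,q] = q − p.
This gives a 5×9 integer matrix of rank 4; reducing to Smith normal form yields diagonal entries (1,1,1,1).

The boundary map ∂_2: C_2 → C_1 acts by ∂[p,q,r] = [q,r] − [p,r] + [p,q]. For instance
  ∂[v_0,v_1,v_3] = [v_1,v_3] − [v_0,v_3] + [v_0,v_1],
  ∂[v_1,v_2,v_3] = [v_2,v_3] − [v_1,v_3] + [v_1,v_2].
The 9×6 boundary matrix has rank 5 and Smith normal form diag(1,1,1,1,1).

Reading off H_k = ker ∂_k / im ∂_{k+1}:

  H_0: rank C_0 − rank ∂_1 = 5 − 4 = 1, and the invariant factors of ∂_1 are all 1, so H_0 = Z.
  H_1: rank ker ∂_1 − rank ∂_2 = (9 − 4) − 5 = 0, and the invariant factors of ∂_2 are all 1, so H_1 = 0.
  H_2: rank ker ∂_2 − rank ∂_3 = (6 − 5) − 0 = 1, and there is no ∂_3, so H_2 = Z.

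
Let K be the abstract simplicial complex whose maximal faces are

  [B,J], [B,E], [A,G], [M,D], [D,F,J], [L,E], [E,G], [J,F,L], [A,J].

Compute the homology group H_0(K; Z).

We work with the vertex ordering A < B < D < E < F < G < J < L < M. The simplices of K, each written with vertices in increasing order, are:

  0-simplices (9): A, B, D, E, F, G, J, L, M
  1-simplices (12): AG, AJ, BE, BJ, DF, DJ, DM, EG, EL, FJ, FL, JL
  2-simplices (2): DFJ, FJL

so the chain groups are C_0 ≅ Z^9, C_1 ≅ Z^12, C_2 ≅ Z^2.

∂_1: C_1 → C_0 sends each edge [p,q] (with p < q) to q − p.
The resulting 9×12 matrix has rank 8, and its Smith normal form has invariant factors (1,1,1,1,1,1,1,1).

∂_2: C_2 → C_1 acts by ∂[p,q,r] = [q,r] − [p,r] + [p,q]. For instance
  ∂DFJ = FJ − DJ + DF,
  ∂FJL = JL − FL + FJ.
This gives a 12×2 integer matrix of rank 2; reducing to Smith normal form yields diagonal entries (1,1).

Now H_k = ker ∂_k / im ∂_{k+1}, so:

  H_0: rank C_0 − rank ∂_1 = 9 − 8 = 1, and the invariant factors of ∂_1 are all 1, so H_0 ≅ Z.

H_0 ≅ Z.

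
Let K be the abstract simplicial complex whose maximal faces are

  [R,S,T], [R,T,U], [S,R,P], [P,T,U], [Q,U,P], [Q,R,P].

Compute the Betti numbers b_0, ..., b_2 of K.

We work with the vertex ordering P < Q < R < S < T < U. The simplices of K, each written with vertices in increasing order, are:

  0-simplices (6): P, Q, R, S, T, U
  1-simplices (12): PQ, PR, PS, PT, PU, QR, QU, RS, RT, RU, ST, TU
  2-simplices (6): PQR, PQU, PRS, PTU, RST, RTU

giving chain groups C_0 ≅ Z^6, C_1 ≅ Z^12, C_2 ≅ Z^6.

Boundary ∂_1: C_1 → C_0 is given by ∂[p,q] = [q] − [p]. For instance
  ∂QU = U − Q.
The resulting 6×12 matrix has rank 5, and its Smith normal form has invariant factors (1,1,1,1,1).

Boundary ∂_2: C_2 → C_1 sends each 2-simplex [p,q,r] to [q,r] − [p,r] + [p,q]. For instance
  ∂PRS = RS − PS + PR,
  ∂RTU = TU − RU + RT.
This gives a 12×6 integer matrix of rank 6; reducing to Smith normal form yields diagonal entries (1,1,1,1,1,1).

Now H_k = ker ∂_k / im ∂_{k+1}, so:

  H_0: rank C_0 − rank ∂_1 = 6 − 5 = 1, and the invariant factors of ∂_1 are all 1, so H_0 = Z.
  H_1: rank ker ∂_1 − rank ∂_2 = (12 − 5) − 6 = 1, and the invariant factors of ∂_2 are all 1, so H_1 = Z.
  H_2: rank ker ∂_2 − rank ∂_3 = (6 − 6) − 0 = 0, and there is no ∂_3, so H_2 = 0.

As a check, the Euler characteristic is 6 − 12 + 6 = 0, which agrees with 1 − 1 + 0 = 0.

Hence the Betti numbers are b_0 = 1, b_1 = 1, b_2 = 0.

b_0 = 1, b_1 = 1, b_2 = 0.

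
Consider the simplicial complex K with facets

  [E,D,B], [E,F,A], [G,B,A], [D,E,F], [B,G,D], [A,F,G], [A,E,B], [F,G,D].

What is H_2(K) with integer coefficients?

Order the vertices as A < B < D < E < F < G. Listing each simplex with vertices in this order, K has dimension 2 with simplices:

  0-simplices (6): A, B, D, E, F, G
  1-simplices (12): AB, AE, AF, AG, BD, BE, BG, DE, DF, DG, EF, FG
  2-simplices (8): ABE, ABG, AEF, AFG, BDE, BDG, DEF, DFG

giving chain groups C_0 ≅ Z^6, C_1 ≅ Z^12, C_2 ≅ Z^8.

The boundary map ∂_1: C_1 → C_0 maps an edge to its endpoints' difference, ∂[p,q] = q − p. For instance
  ∂BD = D − B.
The resulting 6×12 matrix has rank 5, and its Smith normal form has invariant factors (1,1,1,1,1).

The boundary map ∂_2: C_2 → C_1 maps a triangle to the signed sum of its edges. For instance
  ∂AFG = FG − AG + AF,
  ∂BDG = DG − BG + BD.
This gives a 12×8 integer matrix of rank 7; reducing to Smith normal form yields diagonal entries (1,1,1,1,1,1,1).

From H_k ≅ ker(∂_k) / im(∂_{k+1}) we obtain:

  H_2: rank ker ∂_2 − rank ∂_3 = (8 − 7) − 0 = 1, and there is no ∂_3, so H_2 = Z.

H_2 ≅ Z.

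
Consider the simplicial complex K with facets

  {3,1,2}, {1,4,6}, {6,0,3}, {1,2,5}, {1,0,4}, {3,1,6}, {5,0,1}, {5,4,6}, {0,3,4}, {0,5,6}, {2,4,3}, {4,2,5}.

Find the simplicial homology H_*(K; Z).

H_0 ≅ Z,  H_1 ≅ Z/2,  H_2 = 0.

Fix the vertex order 0 < 1 < 2 < 3 < 4 < 5 < 6 and write every simplex with vertices in increasing order. Then dim K = 2 and the simplices of K are:

  0-simplices (7): [0], [1], [2], [3], [4], [5], [6]
  1-simplices (18): [0,1], [0,3], [0,4], [0,5], [0,6], [1,2], [1,3], [1,4], [1,5], [1,6], [2,3], [2,4], [2,5], [3,4], [3,6], [4,5], [4,6], [5,6]
  2-simplices (12): [0,1,4], [0,1,5], [0,3,4], [0,3,6], [0,5,6], [1,2,3], [1,2,5], [1,3,6], [1,4,6], [2,3,4], [2,4,5], [4,5,6]

so the chain groups are C_0 ≅ Z^7, C_1 ≅ Z^18, C_2 ≅ Z^12.

Boundary ∂_1: C_1 → C_0 maps an edge to its endpoints' difference, ∂[p,q] = q − p.
This gives a 7×18 integer matrix of rank 6; reducing to Smith normal form yields diagonal entries (1,1,1,1,1,1).

∂_2: C_2 → C_1 sends each 2-simplex [p,q,r] to [q,r] − [p,r] + [p,q]. For instance
  ∂[0,1,4] = [1,4] − [0,4] + [0,1],
  ∂[1,2,3] = [2,3] − [1,3] + [1,2].
This gives a 18×12 integer matrix of rank 12; reducing to Smith normal form yields diagonal entries (1,1,1,1,1,1,1,1,1,1,1,2).

From H_k ≅ ker(∂_k) / im(∂_{k+1}) we obtain:

  H_0: rank C_0 − rank ∂_1 = 7 − 6 = 1, and the invariant factors of ∂_1 are all 1, so H_0 ≅ Z.
  H_1: rank ker ∂_1 − rank ∂_2 = (18 − 6) − 12 = 0, and ∂_2 has invariant factor 2 > 1, so H_1 ≅ Z/2.
  H_2: rank ker ∂_2 − rank ∂_3 = (12 − 12) − 0 = 0, and there is no ∂_3, so H_2 ≅ 0.

(K is a triangulation of the real projective plane RP^2.)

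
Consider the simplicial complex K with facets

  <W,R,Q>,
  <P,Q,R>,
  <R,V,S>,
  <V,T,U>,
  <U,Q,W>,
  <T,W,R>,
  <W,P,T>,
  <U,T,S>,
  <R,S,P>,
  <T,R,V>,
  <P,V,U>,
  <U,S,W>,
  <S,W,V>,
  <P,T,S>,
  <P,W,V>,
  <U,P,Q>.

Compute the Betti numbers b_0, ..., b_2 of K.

b_0 = 1, b_1 = 2, b_2 = 1.

We work with the vertex ordering P < Q < R < S < T < U < V < W. The simplices of K, each written with vertices in increasing order, are:

  0-simplices (8): P, Q, R, S, T, U, V, W
  1-simplices (24): PQ, PR, PS, PT, PU, PV, PW, QR, QU, QW, RS, RT, RV, RW, ST, SU, SV, SW, TU, TV, TW, UV, UW, VW
  2-simplices (16): PQR, PQU, PRS, PST, PTW, PUV, PVW, QRW, QUW, RSV, RTV, RTW, STU, SUW, SVW, TUV

Hence C_0 ≅ Z^8, C_1 ≅ Z^24, C_2 ≅ Z^16.

Boundary ∂_1: C_1 → C_0 is given by ∂[p,q] = [q] − [p]. For instance
  ∂PR = R − P.
The resulting 8×24 matrix has rank 7, and its Smith normal form has invariant factors (1,1,1,1,1,1,1).

Boundary ∂_2: C_2 → C_1 maps a triangle to the signed sum of its edges. For instance
  ∂PRS = RS − PS + PR,
  ∂SUW = UW − SW + SU.
The resulting 24×16 matrix has rank 15, and its Smith normal form has invariant factors (1,1,1,1,1,1,1,1,1,1,1,1,1,1,1).

Computing H_k = (kernel of ∂_k) / (image of ∂_{k+1}):

  H_0: rank C_0 − rank ∂_1 = 8 − 7 = 1, and the invariant factors of ∂_1 are all 1, so H_0 ≅ Z.
  H_1: rank ker ∂_1 − rank ∂_2 = (24 − 7) − 15 = 2, and the invariant factors of ∂_2 are all 1, so H_1 ≅ Z^2.
  H_2: rank ker ∂_2 − rank ∂_3 = (16 − 15) − 0 = 1, and there is no ∂_3, so H_2 ≅ Z.

As a check, the Euler characteristic is 8 − 24 + 16 = 0, which agrees with 1 − 2 + 1 = 0.

Hence the Betti numbers are b_0 = 1, b_1 = 2, b_2 = 1.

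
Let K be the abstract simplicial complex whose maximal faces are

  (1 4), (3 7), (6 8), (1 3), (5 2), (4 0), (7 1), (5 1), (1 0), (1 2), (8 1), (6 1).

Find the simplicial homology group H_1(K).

H_1 ≅ Z^4.

K has 9 vertices, 12 edges.
rank ∂_1 = 8, rank ∂_2 = 0 ⇒ b_1 = 12 − 8 − 0 = 4. So H_1 = Z^4.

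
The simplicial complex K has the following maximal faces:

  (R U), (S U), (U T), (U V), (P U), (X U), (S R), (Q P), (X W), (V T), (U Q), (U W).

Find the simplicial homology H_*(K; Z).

We work with the vertex ordering P < Q < R < S < T < U < V < W < X. The simplices of K, each written with vertices in increasing order, are:

  0-simplices (9): P, Q, R, S, T, U, V, W, X
  1-simplices (12): PQ, PU, QU, RS, RU, SU, TU, TV, UV, UW, UX, WX

giving chain groups C_0 ≅ Z^9, C_1 ≅ Z^12.

∂_1: C_1 → C_0 is given by ∂[p,q] = [q] − [p]. For instance
  ∂WX = X − W.
This gives a 9×12 integer matrix of rank 8; reducing to Smith normal form yields diagonal entries (1,1,1,1,1,1,1,1).

Now H_k = ker ∂_k / im ∂_{k+1}, so:

  H_0: rank C_0 − rank ∂_1 = 9 − 8 = 1, and the invariant factors of ∂_1 are all 1, so H_0 ≅ Z.
  H_1: rank ker ∂_1 − rank ∂_2 = (12 − 8) − 0 = 4, and there is no ∂_2, so H_1 ≅ Z^4.

As a check, the Euler characteristic is 9 − 12 = -3, which agrees with 1 − 4 = -3.

H_0 = Z,  H_1 = Z^4.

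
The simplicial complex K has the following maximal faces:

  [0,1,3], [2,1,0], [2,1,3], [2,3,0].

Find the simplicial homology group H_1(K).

Take the total order 0 < 1 < 2 < 3 on the vertex set. Then K (dimension 2) consists of the simplices:

  0-simplices (4): [0], [1], [2], [3]
  1-simplices (6): [0,1], [0,2], [0,3], [1,2], [1,3], [2,3]
  2-simplices (4): [0,1,2], [0,1,3], [0,2,3], [1,2,3]

giving chain groups C_0 ≅ Z^4, C_1 ≅ Z^6, C_2 ≅ Z^4.

Boundary ∂_1: C_1 → C_0 is given by ∂[p,q] = [q] − [p].
The resulting 4×6 matrix has rank 3, and its Smith normal form has invariant factors (1,1,1).

Boundary ∂_2: C_2 → C_1 sends each 2-simplex [p,q,r] to [q,r] − [p,r] + [p,q]. For instance
  ∂[0,2,3] = [2,3] − [0,3] + [0,2],
  ∂[0,1,2] = [1,2] − [0,2] + [0,1].
The resulting 6×4 matrix has rank 3, and its Smith normal form has invariant factors (1,1,1).

Reading off H_k = ker ∂_k / im ∂_{k+1}:

  H_1: rank ker ∂_1 − rank ∂_2 = (6 − 3) − 3 = 0, and the invariant factors of ∂_2 are all 1, so H_1 ≅ 0.

H_1 ≅ 0.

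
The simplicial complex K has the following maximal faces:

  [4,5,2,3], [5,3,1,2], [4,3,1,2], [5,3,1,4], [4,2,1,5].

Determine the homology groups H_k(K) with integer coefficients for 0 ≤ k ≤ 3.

H_0 ≅ Z,  H_1 = 0,  H_2 = 0,  H_3 ≅ Z.

Take the total order 1 < 2 < 3 < 4 < 5 on the vertex set. Then K (dimension 3) consists of the simplices:

  0-simplices (5): [1], [2], [3], [4], [5]
  1-simplices (10): [1,2], [1,3], [1,4], [1,5], [2,3], [2,4], [2,5], [3,4], [3,5], [4,5]
  2-simplices (10): [1,2,3], [1,2,4], [1,2,5], [1,3,4], [1,3,5], [1,4,5], [2,3,4], [2,3,5], [2,4,5], [3,4,5]
  3-simplices (5): [1,2,3,4], [1,2,3,5], [1,2,4,5], [1,3,4,5], [2,3,4,5]

so the chain groups are C_0 ≅ Z^5, C_1 ≅ Z^10, C_2 ≅ Z^10, C_3 ≅ Z^5.

The boundary map ∂_1: C_1 → C_0 maps an edge to its endpoints' difference, ∂[p,q] = q − p.
This gives a 5×10 integer matrix of rank 4; reducing to Smith normal form yields diagonal entries (1,1,1,1).

Boundary ∂_2: C_2 → C_1 sends each 2-simplex [p,q,r] to [q,r] − [p,r] + [p,q]. For instance
  ∂[2,3,5] = [3,5] − [2,5] + [2,3],
  ∂[1,2,3] = [2,3] − [1,3] + [1,2].
As a 10×10 matrix over Z this has rank 6, with invariant factors (1,1,1,1,1,1).

The boundary map ∂_3: C_3 → C_2 sends each 3-simplex σ to the alternating sum Σ_i (−1)^i (σ with its i-th vertex removed). For instance
  ∂[1,2,3,4] = [2,3,4] − [1,3,4] + [1,2,4] − [1,2,3],
  ∂[1,2,4,5] = [2,4,5] − [1,4,5] + [1,2,5] − [1,2,4].
This gives a 10×5 integer matrix of rank 4; reducing to Smith normal form yields diagonal entries (1,1,1,1).

Computing H_k = (kernel of ∂_k) / (image of ∂_{k+1}):

  H_0: rank C_0 − rank ∂_1 = 5 − 4 = 1, and the invariant factors of ∂_1 are all 1, so H_0 ≅ Z.
  H_1: rank ker ∂_1 − rank ∂_2 = (10 − 4) − 6 = 0, and the invariant factors of ∂_2 are all 1, so H_1 ≅ 0.
  H_2: rank ker ∂_2 − rank ∂_3 = (10 − 6) − 4 = 0, and the invariant factors of ∂_3 are all 1, so H_2 ≅ 0.
  H_3: rank ker ∂_3 − rank ∂_4 = (5 − 4) − 0 = 1, and there is no ∂_4, so H_3 ≅ Z.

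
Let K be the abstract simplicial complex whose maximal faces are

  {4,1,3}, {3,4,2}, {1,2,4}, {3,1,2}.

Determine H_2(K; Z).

K has 4 vertices, 6 edges, 4 triangles.
rank ∂_2 = 3, rank ∂_3 = 0 ⇒ b_2 = 4 − 3 − 0 = 1. So H_2 ≅ Z.

H_2 = Z.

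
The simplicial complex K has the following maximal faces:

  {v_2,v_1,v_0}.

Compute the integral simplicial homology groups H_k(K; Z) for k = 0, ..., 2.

Take the total order v_0 < v_1 < v_2 on the vertex set. Then K (dimension 2) consists of the simplices:

  0-simplices (3): [v_0], [v_1], [v_2]
  1-simplices (3): [v_0,v_1], [v_0,v_2], [v_1,v_2]
  2-simplices (1): [v_0,v_1,v_2]

giving chain groups C_0 ≅ Z^3, C_1 ≅ Z^3, C_2 ≅ Z^1.

Boundary ∂_1: C_1 → C_0 sends each edge [p,q] (with p < q) to q − p. For instance
  ∂[v_1,v_2] = [v_2] − [v_1].
This gives a 3×3 integer matrix of rank 2; reducing to Smith normal form yields diagonal entries (1,1).

Boundary ∂_2: C_2 → C_1 maps a triangle to the signed sum of its edges. For instance
  ∂[v_0,v_1,v_2] = [v_1,v_2] − [v_0,v_2] + [v_0,v_1].
The 3×1 boundary matrix has rank 1 and Smith normal form diag(1).

Reading off H_k = ker ∂_k / im ∂_{k+1}:

  H_0: rank C_0 − rank ∂_1 = 3 − 2 = 1, and the invariant factors of ∂_1 are all 1, so H_0 = Z.
  H_1: rank ker ∂_1 − rank ∂_2 = (3 − 2) − 1 = 0, and the invariant factors of ∂_2 are all 1, so H_1 = 0.
  H_2: rank ker ∂_2 − rank ∂_3 = (1 − 1) − 0 = 0, and there is no ∂_3, so H_2 = 0.

(K is a triangulation of the 2-simplex.)

H_0 ≅ Z,  H_1 = 0,  H_2 = 0.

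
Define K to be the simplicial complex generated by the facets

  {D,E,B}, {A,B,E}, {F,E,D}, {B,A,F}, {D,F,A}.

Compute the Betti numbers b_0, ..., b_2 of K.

Order the vertices as A < B < D < E < F. Listing each simplex with vertices in this order, K has dimension 2 with simplices:

  0-simplices (5): A, B, D, E, F
  1-simplices (10): AB, AD, AE, AF, BD, BE, BF, DE, DF, EF
  2-simplices (5): ABE, ABF, ADF, BDE, DEF

giving chain groups C_0 ≅ Z^5, C_1 ≅ Z^10, C_2 ≅ Z^5.

The boundary map ∂_1: C_1 → C_0 is given by ∂[p,q] = [q] − [p].
This gives a 5×10 integer matrix of rank 4; reducing to Smith normal form yields diagonal entries (1,1,1,1).

Boundary ∂_2: C_2 → C_1 acts by ∂[p,q,r] = [q,r] − [p,r] + [p,q]. For instance
  ∂ABE = BE − AE + AB,
  ∂DEF = EF − DF + DE.
The resulting 10×5 matrix has rank 5, and its Smith normal form has invariant factors (1,1,1,1,1).

Computing H_k = (kernel of ∂_k) / (image of ∂_{k+1}):

  H_0: rank C_0 − rank ∂_1 = 5 − 4 = 1, and the invariant factors of ∂_1 are all 1, so H_0 = Z.
  H_1: rank ker ∂_1 − rank ∂_2 = (10 − 4) − 5 = 1, and the invariant factors of ∂_2 are all 1, so H_1 = Z.
  H_2: rank ker ∂_2 − rank ∂_3 = (5 − 5) − 0 = 0, and there is no ∂_3, so H_2 = 0.

(K is a triangulation of the Möbius band.)

Hence the Betti numbers are b_0 = 1, b_1 = 1, b_2 = 0.

b_0 = 1, b_1 = 1, b_2 = 0.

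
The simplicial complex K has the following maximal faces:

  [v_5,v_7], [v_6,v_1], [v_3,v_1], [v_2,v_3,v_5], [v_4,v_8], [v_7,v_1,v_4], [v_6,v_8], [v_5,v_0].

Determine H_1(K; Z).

Fix the vertex order v_0 < v_1 < v_2 < v_3 < v_4 < v_5 < v_6 < v_7 < v_8 and write every simplex with vertices in increasing order. Then dim K = 2 and the simplices of K are:

  0-simplices (9): [v_0], [v_1], [v_2], [v_3], [v_4], [v_5], [v_6], [v_7], [v_8]
  1-simplices (12): [v_0,v_5], [v_1,v_3], [v_1,v_4], [v_1,v_6], [v_1,v_7], [v_2,v_3], [v_2,v_5], [v_3,v_5], [v_4,v_7], [v_4,v_8], [v_5,v_7], [v_6,v_8]
  2-simplices (2): [v_1,v_4,v_7], [v_2,v_3,v_5]

giving chain groups C_0 ≅ Z^9, C_1 ≅ Z^12, C_2 ≅ Z^2.

The boundary map ∂_1: C_1 → C_0 is given by ∂[p,q] = [q] − [p].
As a 9×12 matrix over Z this has rank 8, with invariant factors (1,1,1,1,1,1,1,1).

Boundary ∂_2: C_2 → C_1 maps a triangle to the signed sum of its edges. For instance
  ∂[v_1,v_4,v_7] = [v_4,v_7] − [v_1,v_7] + [v_1,v_4],
  ∂[v_2,v_3,v_5] = [v_3,v_5] − [v_2,v_5] + [v_2,v_3].
As a 12×2 matrix over Z this has rank 2, with invariant factors (1,1).

Computing H_k = (kernel of ∂_k) / (image of ∂_{k+1}):

  H_1: rank ker ∂_1 − rank ∂_2 = (12 − 8) − 2 = 2, and the invariant factors of ∂_2 are all 1, so H_1 ≅ Z^2.

H_1 = Z^2.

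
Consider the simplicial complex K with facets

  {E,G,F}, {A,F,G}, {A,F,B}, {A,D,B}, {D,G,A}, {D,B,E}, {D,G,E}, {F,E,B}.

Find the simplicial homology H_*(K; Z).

Fix the vertex order A < B < D < E < F < G and write every simplex with vertices in increasing order. Then dim K = 2 and the simplices of K are:

  0-simplices (6): A, B, D, E, F, G
  1-simplices (12): AB, AD, AF, AG, BD, BE, BF, DE, DG, EF, EG, FG
  2-simplices (8): ABD, ABF, ADG, AFG, BDE, BEF, DEG, EFG

giving chain groups C_0 ≅ Z^6, C_1 ≅ Z^12, C_2 ≅ Z^8.

The boundary map ∂_1: C_1 → C_0 maps an edge to its endpoints' difference, ∂[p,q] = q − p. For instance
  ∂BE = E − B.
The 6×12 boundary matrix has rank 5 and Smith normal form diag(1,1,1,1,1).

Boundary ∂_2: C_2 → C_1 sends each 2-simplex [p,q,r] to [q,r] − [p,r] + [p,q]. For instance
  ∂BDE = DE − BE + BD,
  ∂BEF = EF − BF + BE.
The resulting 12×8 matrix has rank 7, and its Smith normal form has invariant factors (1,1,1,1,1,1,1).

Reading off H_k = ker ∂_k / im ∂_{k+1}:

  H_0: rank C_0 − rank ∂_1 = 6 − 5 = 1, and the invariant factors of ∂_1 are all 1, so H_0 = Z.
  H_1: rank ker ∂_1 − rank ∂_2 = (12 − 5) − 7 = 0, and the invariant factors of ∂_2 are all 1, so H_1 = 0.
  H_2: rank ker ∂_2 − rank ∂_3 = (8 − 7) − 0 = 1, and there is no ∂_3, so H_2 = Z.

H_0 ≅ Z,  H_1 = 0,  H_2 ≅ Z.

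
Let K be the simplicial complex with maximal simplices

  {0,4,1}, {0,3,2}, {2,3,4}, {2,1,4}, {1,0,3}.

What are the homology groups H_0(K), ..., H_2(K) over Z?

H_0 ≅ Z,  H_1 ≅ Z,  H_2 = 0.

K has 5 vertices, 10 edges, 5 triangles.
rank ∂_0 = 0, rank ∂_1 = 4 ⇒ b_0 = 5 − 0 − 4 = 1; all invariant factors of ∂_1 are 1 so no torsion. So H_0 ≅ Z.
rank ∂_1 = 4, rank ∂_2 = 5 ⇒ b_1 = 10 − 4 − 5 = 1; all invariant factors of ∂_2 are 1 so no torsion. So H_1 ≅ Z.
rank ∂_2 = 5, rank ∂_3 = 0 ⇒ b_2 = 5 − 5 − 0 = 0. So H_2 ≅ 0.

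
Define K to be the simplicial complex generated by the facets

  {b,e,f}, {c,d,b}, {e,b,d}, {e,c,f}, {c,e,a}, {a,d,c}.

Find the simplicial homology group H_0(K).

H_0 = Z.

We work with the vertex ordering a < b < c < d < e < f. The simplices of K, each written with vertices in increasing order, are:

  0-simplices (6): a, b, c, d, e, f
  1-simplices (12): ac, ad, ae, bc, bd, be, bf, cd, ce, cf, de, ef
  2-simplices (6): acd, ace, bcd, bde, bef, cef

so the chain groups are C_0 ≅ Z^6, C_1 ≅ Z^12, C_2 ≅ Z^6.

∂_1: C_1 → C_0 sends each edge [p,q] (with p < q) to q − p. For instance
  ∂ae = e − a.
This gives a 6×12 integer matrix of rank 5; reducing to Smith normal form yields diagonal entries (1,1,1,1,1).

∂_2: C_2 → C_1 sends each 2-simplex [p,q,r] to [q,r] − [p,r] + [p,q]. For instance
  ∂cef = ef − cf + ce,
  ∂ace = ce − ae + ac.
The resulting 12×6 matrix has rank 6, and its Smith normal form has invariant factors (1,1,1,1,1,1).

Reading off H_k = ker ∂_k / im ∂_{k+1}:

  H_0: rank C_0 − rank ∂_1 = 6 − 5 = 1, and the invariant factors of ∂_1 are all 1, so H_0 = Z.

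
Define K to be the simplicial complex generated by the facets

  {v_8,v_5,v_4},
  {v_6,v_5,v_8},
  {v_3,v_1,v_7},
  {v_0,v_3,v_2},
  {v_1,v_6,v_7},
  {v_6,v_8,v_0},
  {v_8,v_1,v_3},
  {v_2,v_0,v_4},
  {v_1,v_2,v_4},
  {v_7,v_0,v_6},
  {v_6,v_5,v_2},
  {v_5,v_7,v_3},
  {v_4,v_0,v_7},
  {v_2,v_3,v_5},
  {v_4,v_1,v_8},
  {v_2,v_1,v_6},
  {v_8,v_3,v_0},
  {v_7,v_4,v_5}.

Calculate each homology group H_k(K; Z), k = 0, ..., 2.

Fix the vertex order v_0 < v_1 < v_2 < v_3 < v_4 < v_5 < v_6 < v_7 < v_8 and write every simplex with vertices in increasing order. Then dim K = 2 and the simplices of K are:

  0-simplices (9): [v_0], [v_1], [v_2], [v_3], [v_4], [v_5], [v_6], [v_7], [v_8]
  1-simplices (27): (27 of them)
  2-simplices (18): (18 of them)

giving chain groups C_0 ≅ Z^9, C_1 ≅ Z^27, C_2 ≅ Z^18.

∂_1: C_1 → C_0 is given by ∂[p,q] = [q] − [p].
As a 9×27 matrix over Z this has rank 8, with invariant factors (1,1,1,1,1,1,1,1).

The boundary map ∂_2: C_2 → C_1 maps a triangle to the signed sum of its edges. For instance
  ∂[v_0,v_4,v_7] = [v_4,v_7] − [v_0,v_7] + [v_0,v_4],
  ∂[v_4,v_5,v_8] = [v_5,v_8] − [v_4,v_8] + [v_4,v_5].
The resulting 27×18 matrix has rank 17, and its Smith normal form has invariant factors (1,1,1,1,1,1,1,1,1,1,1,1,1,1,1,1,1).

Now H_k = ker ∂_k / im ∂_{k+1}, so:

  H_0: rank C_0 − rank ∂_1 = 9 − 8 = 1, and the invariant factors of ∂_1 are all 1, so H_0 ≅ Z.
  H_1: rank ker ∂_1 − rank ∂_2 = (27 − 8) − 17 = 2, and the invariant factors of ∂_2 are all 1, so H_1 ≅ Z^2.
  H_2: rank ker ∂_2 − rank ∂_3 = (18 − 17) − 0 = 1, and there is no ∂_3, so H_2 ≅ Z.

As a check, the Euler characteristic is 9 − 27 + 18 = 0, which agrees with 1 − 2 + 1 = 0.
(K is a triangulation of the torus T^2.)

H_0 ≅ Z,  H_1 ≅ Z^2,  H_2 ≅ Z.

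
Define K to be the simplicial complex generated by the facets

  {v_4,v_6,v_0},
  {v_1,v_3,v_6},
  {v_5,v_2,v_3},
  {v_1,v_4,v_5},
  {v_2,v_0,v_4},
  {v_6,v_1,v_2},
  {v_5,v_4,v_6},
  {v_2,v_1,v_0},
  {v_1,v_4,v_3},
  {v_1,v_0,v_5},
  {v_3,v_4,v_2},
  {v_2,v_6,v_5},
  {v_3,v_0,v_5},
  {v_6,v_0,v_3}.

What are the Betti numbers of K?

b_0 = 1, b_1 = 2, b_2 = 1.

Fix the vertex order v_0 < v_1 < v_2 < v_3 < v_4 < v_5 < v_6 and write every simplex with vertices in increasing order. Then dim K = 2 and the simplices of K are:

  0-simplices (7): [v_0], [v_1], [v_2], [v_3], [v_4], [v_5], [v_6]
  1-simplices (21): (21 of them)
  2-simplices (14): (14 of them)

so the chain groups are C_0 ≅ Z^7, C_1 ≅ Z^21, C_2 ≅ Z^14.

Boundary ∂_1: C_1 → C_0 sends each edge [p,q] (with p < q) to q − p. For instance
  ∂[v_3,v_5] = [v_5] − [v_3].
This gives a 7×21 integer matrix of rank 6; reducing to Smith normal form yields diagonal entries (1,1,1,1,1,1).

Boundary ∂_2: C_2 → C_1 acts by ∂[p,q,r] = [q,r] − [p,r] + [p,q]. For instance
  ∂[v_0,v_1,v_5] = [v_1,v_5] − [v_0,v_5] + [v_0,v_1],
  ∂[v_1,v_2,v_6] = [v_2,v_6] − [v_1,v_6] + [v_1,v_2].
The resulting 21×14 matrix has rank 13, and its Smith normal form has invariant factors (1,1,1,1,1,1,1,1,1,1,1,1,1).

Reading off H_k = ker ∂_k / im ∂_{k+1}:

  H_0: rank C_0 − rank ∂_1 = 7 − 6 = 1, and the invariant factors of ∂_1 are all 1, so H_0 ≅ Z.
  H_1: rank ker ∂_1 − rank ∂_2 = (21 − 6) − 13 = 2, and the invariant factors of ∂_2 are all 1, so H_1 ≅ Z^2.
  H_2: rank ker ∂_2 − rank ∂_3 = (14 − 13) − 0 = 1, and there is no ∂_3, so H_2 ≅ Z.

Hence the Betti numbers are b_0 = 1, b_1 = 2, b_2 = 1.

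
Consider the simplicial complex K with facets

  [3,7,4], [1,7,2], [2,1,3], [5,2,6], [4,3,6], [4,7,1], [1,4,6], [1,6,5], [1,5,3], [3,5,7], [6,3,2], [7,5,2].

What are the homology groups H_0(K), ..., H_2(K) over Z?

H_0 ≅ Z,  H_1 ≅ Z/2Z,  H_2 = 0.

Order the vertices as 1 < 2 < 3 < 4 < 5 < 6 < 7. Listing each simplex with vertices in this order, K has dimension 2 with simplices:

  0-simplices (7): [1], [2], [3], [4], [5], [6], [7]
  1-simplices (18): [1,2], [1,3], [1,4], [1,5], [1,6], [1,7], [2,3], [2,5], [2,6], [2,7], [3,4], [3,5], [3,6], [3,7], [4,6], [4,7], [5,6], [5,7]
  2-simplices (12): [1,2,3], [1,2,7], [1,3,5], [1,4,6], [1,4,7], [1,5,6], [2,3,6], [2,5,6], [2,5,7], [3,4,6], [3,4,7], [3,5,7]

giving chain groups C_0 ≅ Z^7, C_1 ≅ Z^18, C_2 ≅ Z^12.

The boundary map ∂_1: C_1 → C_0 maps an edge to its endpoints' difference, ∂[p,q] = q − p.
This gives a 7×18 integer matrix of rank 6; reducing to Smith normal form yields diagonal entries (1,1,1,1,1,1).

The boundary map ∂_2: C_2 → C_1 sends each 2-simplex [p,q,r] to [q,r] − [p,r] + [p,q]. For instance
  ∂[1,4,7] = [4,7] − [1,7] + [1,4],
  ∂[1,2,3] = [2,3] − [1,3] + [1,2].
The 18×12 boundary matrix has rank 12 and Smith normal form diag(1,1,1,1,1,1,1,1,1,1,1,2).

Reading off H_k = ker ∂_k / im ∂_{k+1}:

  H_0: rank C_0 − rank ∂_1 = 7 − 6 = 1, and the invariant factors of ∂_1 are all 1, so H_0 = Z.
  H_1: rank ker ∂_1 − rank ∂_2 = (18 − 6) − 12 = 0, and ∂_2 has invariant factor 2 > 1, so H_1 = Z/2Z.
  H_2: rank ker ∂_2 − rank ∂_3 = (12 − 12) − 0 = 0, and there is no ∂_3, so H_2 = 0.

As a check, the Euler characteristic is 7 − 18 + 12 = 1, which agrees with 1 − 0 + 0 = 1.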